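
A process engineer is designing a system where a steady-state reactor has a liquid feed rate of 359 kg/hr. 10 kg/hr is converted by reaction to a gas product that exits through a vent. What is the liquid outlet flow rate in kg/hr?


Steady-state mass balance on the main outlet: F_out = F_in - F_removed
F_out = 359 - 10
F_out = 349 kg/hr


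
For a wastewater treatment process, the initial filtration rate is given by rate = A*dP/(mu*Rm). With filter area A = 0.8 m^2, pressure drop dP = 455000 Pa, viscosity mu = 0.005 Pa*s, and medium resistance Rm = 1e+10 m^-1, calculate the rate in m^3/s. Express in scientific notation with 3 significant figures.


rate = A * dP / (mu * Rm)
rate = 0.8 * 455000 / (0.005 * 1e+10)
rate = 364000.0 / 5.000e+07
rate = 7.28e-03 m^3/s


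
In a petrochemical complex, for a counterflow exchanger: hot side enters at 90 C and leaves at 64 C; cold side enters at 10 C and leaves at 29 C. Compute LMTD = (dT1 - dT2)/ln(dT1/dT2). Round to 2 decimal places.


dT1 = Th_in - Tc_out = 90 - 29 = 61
dT2 = Th_out - Tc_in = 64 - 10 = 54
LMTD = (dT1 - dT2) / ln(dT1/dT2)
LMTD = (61 - 54) / ln(61/54)
LMTD = 57.43 K


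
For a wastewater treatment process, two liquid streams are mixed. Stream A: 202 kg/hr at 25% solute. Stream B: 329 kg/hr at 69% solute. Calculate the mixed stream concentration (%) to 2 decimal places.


Mass balance on solute: F1*x1 + F2*x2 = F3*x3
F3 = F1 + F2 = 202 + 329 = 531 kg/hr
x3 = (F1*x1 + F2*x2)/F3
x3 = (202*0.25 + 329*0.69) / 531
x3 = 52.26%


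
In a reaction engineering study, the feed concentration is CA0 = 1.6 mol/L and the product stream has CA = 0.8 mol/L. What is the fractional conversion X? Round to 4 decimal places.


X = (CA0 - CA) / CA0
X = (1.6 - 0.8) / 1.6
X = 0.8 / 1.6
X = 0.5000


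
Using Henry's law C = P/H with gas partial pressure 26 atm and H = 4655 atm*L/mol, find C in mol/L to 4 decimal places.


C = P / H
C = 26 / 4655
C = 0.0056 mol/L


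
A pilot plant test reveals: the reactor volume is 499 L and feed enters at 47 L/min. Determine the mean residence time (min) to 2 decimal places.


tau = V / v0
tau = 499 / 47
tau = 10.62 min


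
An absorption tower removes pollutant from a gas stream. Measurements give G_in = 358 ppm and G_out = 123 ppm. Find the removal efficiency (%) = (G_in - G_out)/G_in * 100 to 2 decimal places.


Efficiency = (G_in - G_out) / G_in * 100%
Efficiency = (358 - 123) / 358 * 100
Efficiency = 235 / 358 * 100
Efficiency = 65.64%


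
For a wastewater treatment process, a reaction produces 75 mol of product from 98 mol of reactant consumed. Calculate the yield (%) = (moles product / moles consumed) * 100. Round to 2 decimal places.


Yield = (moles product / moles consumed) * 100%
Yield = (75 / 98) * 100
Yield = 0.7653 * 100
Yield = 76.53%


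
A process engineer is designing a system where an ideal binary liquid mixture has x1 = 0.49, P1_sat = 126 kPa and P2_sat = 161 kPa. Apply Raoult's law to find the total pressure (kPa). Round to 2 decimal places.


P = x1*P1_sat + x2*P2_sat
x2 = 1 - x1 = 1 - 0.49 = 0.51
P = 0.49*126 + 0.51*161
P = 61.74 + 82.11
P = 143.85 kPa


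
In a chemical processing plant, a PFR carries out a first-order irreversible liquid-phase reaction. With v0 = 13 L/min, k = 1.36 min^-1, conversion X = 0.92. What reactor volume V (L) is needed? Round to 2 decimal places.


V = (v0/k) * ln(1/(1-X))
V = (13/1.36) * ln(1/(1-0.92))
V = 9.558824 * ln(12.5)
V = 9.558824 * 2.525729
V = 24.14 L


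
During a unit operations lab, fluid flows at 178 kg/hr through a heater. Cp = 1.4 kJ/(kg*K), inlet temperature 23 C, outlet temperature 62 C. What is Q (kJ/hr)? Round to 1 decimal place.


Q = m_dot * Cp * (T2 - T1)
Q = 178 * 1.4 * (62 - 23)
Q = 178 * 1.4 * 39
Q = 9718.8 kJ/hr


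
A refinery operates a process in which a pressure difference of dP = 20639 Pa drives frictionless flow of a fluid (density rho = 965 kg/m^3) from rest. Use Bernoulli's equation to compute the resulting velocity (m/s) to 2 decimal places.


v = sqrt(2*dP/rho)
v = sqrt(2*20639/965)
v = sqrt(42.77513)
v = 6.54 m/s


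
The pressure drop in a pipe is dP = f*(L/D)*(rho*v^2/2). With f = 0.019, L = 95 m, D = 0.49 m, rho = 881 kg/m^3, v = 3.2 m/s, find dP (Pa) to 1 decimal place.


dP = f * (L/D) * (rho*v^2/2)
dP = 0.019 * (95/0.49) * (881*3.2^2/2)
L/D = 193.87755102
rho*v^2/2 = 881*10.24/2 = 4510.72
dP = 0.019 * 193.87755102 * 4510.72
dP = 16616.0 Pa


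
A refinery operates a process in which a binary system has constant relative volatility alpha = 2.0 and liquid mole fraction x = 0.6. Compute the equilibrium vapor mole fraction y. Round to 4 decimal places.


y = alpha*x / (1 + (alpha-1)*x)
y = 2.0*0.6 / (1 + (2.0-1)*0.6)
y = 1.2 / (1 + 0.6)
y = 1.2 / 1.6
y = 0.7500


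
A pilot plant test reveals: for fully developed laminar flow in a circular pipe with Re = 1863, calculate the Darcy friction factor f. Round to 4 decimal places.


f = 64 / Re
f = 64 / 1863
f = 0.0344


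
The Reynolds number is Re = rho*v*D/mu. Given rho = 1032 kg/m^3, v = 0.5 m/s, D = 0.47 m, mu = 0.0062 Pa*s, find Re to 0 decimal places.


Re = rho * v * D / mu
Re = 1032 * 0.5 * 0.47 / 0.0062
Re = 242.52 / 0.0062
Re = 39116


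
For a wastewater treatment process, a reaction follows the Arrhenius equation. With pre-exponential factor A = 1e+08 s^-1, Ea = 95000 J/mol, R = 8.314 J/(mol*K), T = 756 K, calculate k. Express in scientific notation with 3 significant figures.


k = A * exp(-Ea/(R*T))
k = 1e+08 * exp(-95000 / (8.314 * 756))
k = 1e+08 * exp(-15.114431)
k = 2.73e+01


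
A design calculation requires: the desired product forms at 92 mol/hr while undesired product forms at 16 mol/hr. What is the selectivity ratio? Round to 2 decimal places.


S = desired product rate / undesired product rate
S = 92 / 16
S = 5.75


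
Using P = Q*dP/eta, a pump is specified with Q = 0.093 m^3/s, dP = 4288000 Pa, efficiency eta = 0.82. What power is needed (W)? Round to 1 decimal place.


P = Q * dP / eta
P = 0.093 * 4288000 / 0.82
P = 398784.0 / 0.82
P = 486322.0 W


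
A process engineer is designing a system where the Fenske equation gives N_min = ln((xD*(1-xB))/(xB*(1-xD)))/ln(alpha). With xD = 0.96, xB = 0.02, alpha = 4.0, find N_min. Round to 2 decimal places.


N_min = ln((xD*(1-xB))/(xB*(1-xD))) / ln(alpha)
Numerator inside ln: 0.9408 / 0.0008 = 1176.0
ln(1176.0) = 7.069874
ln(alpha) = ln(4.0) = 1.386294
N_min = 7.069874 / 1.386294 = 5.10


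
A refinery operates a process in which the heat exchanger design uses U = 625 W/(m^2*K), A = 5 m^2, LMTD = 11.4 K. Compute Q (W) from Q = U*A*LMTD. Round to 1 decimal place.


Q = U * A * LMTD
Q = 625 * 5 * 11.4
Q = 35625.0 W


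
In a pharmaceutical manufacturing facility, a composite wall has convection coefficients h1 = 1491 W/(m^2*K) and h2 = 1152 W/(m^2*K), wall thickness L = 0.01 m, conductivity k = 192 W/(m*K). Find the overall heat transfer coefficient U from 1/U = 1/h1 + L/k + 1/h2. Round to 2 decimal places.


1/U = 1/h1 + L/k + 1/h2
1/U = 1/1491 + 0.01/192 + 1/1152
1/U = 0.0006706908 + 5.20833e-05 + 0.0008680556
1/U = 0.0015908297
U = 628.60 W/(m^2*K)


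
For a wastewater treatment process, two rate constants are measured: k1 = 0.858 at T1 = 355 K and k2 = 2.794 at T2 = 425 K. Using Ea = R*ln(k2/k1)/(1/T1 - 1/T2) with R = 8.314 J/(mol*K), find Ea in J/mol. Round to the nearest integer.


Ea = R * ln(k2/k1) / (1/T1 - 1/T2)
ln(k2/k1) = ln(2.794/0.858) = 1.1806254
1/T1 - 1/T2 = 1/355 - 1/425 = 0.000463960232
Ea = 8.314 * 1.1806254 / 0.000463960232
Ea = 21156 J/mol


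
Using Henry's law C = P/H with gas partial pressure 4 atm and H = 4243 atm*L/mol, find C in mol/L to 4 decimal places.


C = P / H
C = 4 / 4243
C = 0.0009 mol/L


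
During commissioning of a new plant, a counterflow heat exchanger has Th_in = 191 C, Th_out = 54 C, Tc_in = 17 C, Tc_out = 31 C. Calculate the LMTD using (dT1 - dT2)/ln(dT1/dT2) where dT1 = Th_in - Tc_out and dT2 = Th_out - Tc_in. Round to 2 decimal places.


dT1 = Th_in - Tc_out = 191 - 31 = 160
dT2 = Th_out - Tc_in = 54 - 17 = 37
LMTD = (dT1 - dT2) / ln(dT1/dT2)
LMTD = (160 - 37) / ln(160/37)
LMTD = 84.00 K


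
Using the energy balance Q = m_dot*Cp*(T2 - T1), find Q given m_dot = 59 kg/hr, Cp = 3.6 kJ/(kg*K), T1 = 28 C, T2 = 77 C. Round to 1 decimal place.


Q = m_dot * Cp * (T2 - T1)
Q = 59 * 3.6 * (77 - 28)
Q = 59 * 3.6 * 49
Q = 10407.6 kJ/hr


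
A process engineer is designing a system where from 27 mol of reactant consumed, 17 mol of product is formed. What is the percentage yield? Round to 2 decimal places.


Yield = (moles product / moles consumed) * 100%
Yield = (17 / 27) * 100
Yield = 0.6296 * 100
Yield = 62.96%


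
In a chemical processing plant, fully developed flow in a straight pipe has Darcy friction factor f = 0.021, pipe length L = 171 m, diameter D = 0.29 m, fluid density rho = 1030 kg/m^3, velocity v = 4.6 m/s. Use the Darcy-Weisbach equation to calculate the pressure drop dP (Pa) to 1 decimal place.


dP = f * (L/D) * (rho*v^2/2)
dP = 0.021 * (171/0.29) * (1030*4.6^2/2)
L/D = 589.65517241
rho*v^2/2 = 1030*21.16/2 = 10897.4
dP = 0.021 * 589.65517241 * 10897.4
dP = 134939.9 Pa


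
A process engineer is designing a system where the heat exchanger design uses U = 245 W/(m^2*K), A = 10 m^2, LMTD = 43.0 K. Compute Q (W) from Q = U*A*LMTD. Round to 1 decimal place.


Q = U * A * LMTD
Q = 245 * 10 * 43.0
Q = 105350.0 W


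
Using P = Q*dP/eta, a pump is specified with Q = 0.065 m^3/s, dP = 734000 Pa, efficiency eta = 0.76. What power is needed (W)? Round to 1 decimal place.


P = Q * dP / eta
P = 0.065 * 734000 / 0.76
P = 47710.0 / 0.76
P = 62776.3 W


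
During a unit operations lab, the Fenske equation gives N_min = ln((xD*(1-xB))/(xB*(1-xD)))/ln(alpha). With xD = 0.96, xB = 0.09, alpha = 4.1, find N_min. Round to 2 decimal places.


N_min = ln((xD*(1-xB))/(xB*(1-xD))) / ln(alpha)
Numerator inside ln: 0.8736 / 0.0036 = 242.666667
ln(242.666667) = 5.491689
ln(alpha) = ln(4.1) = 1.410987
N_min = 5.491689 / 1.410987 = 3.89


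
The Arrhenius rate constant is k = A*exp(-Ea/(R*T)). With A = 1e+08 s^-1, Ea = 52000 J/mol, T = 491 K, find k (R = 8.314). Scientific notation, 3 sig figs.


k = A * exp(-Ea/(R*T))
k = 1e+08 * exp(-52000 / (8.314 * 491))
k = 1e+08 * exp(-12.738311)
k = 2.94e+02


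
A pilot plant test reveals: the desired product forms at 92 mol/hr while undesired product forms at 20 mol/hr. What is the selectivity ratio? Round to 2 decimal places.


S = desired product rate / undesired product rate
S = 92 / 20
S = 4.60


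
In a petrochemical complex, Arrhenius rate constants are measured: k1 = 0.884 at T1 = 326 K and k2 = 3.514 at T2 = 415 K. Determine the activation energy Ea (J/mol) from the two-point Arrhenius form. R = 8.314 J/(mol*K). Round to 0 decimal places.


Ea = R * ln(k2/k1) / (1/T1 - 1/T2)
ln(k2/k1) = ln(3.514/0.884) = 1.3800532
1/T1 - 1/T2 = 1/326 - 1/415 = 0.000657846108
Ea = 8.314 * 1.3800532 / 0.000657846108
Ea = 17441 J/mol


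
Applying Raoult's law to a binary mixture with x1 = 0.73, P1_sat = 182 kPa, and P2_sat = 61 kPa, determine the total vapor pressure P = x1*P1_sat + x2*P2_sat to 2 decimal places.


P = x1*P1_sat + x2*P2_sat
x2 = 1 - x1 = 1 - 0.73 = 0.27
P = 0.73*182 + 0.27*61
P = 132.86 + 16.47
P = 149.33 kPa


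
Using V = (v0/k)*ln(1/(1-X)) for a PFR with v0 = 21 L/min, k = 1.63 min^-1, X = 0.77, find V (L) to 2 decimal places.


V = (v0/k) * ln(1/(1-X))
V = (21/1.63) * ln(1/(1-0.77))
V = 12.883436 * ln(4.347826)
V = 12.883436 * 1.469676
V = 18.93 L


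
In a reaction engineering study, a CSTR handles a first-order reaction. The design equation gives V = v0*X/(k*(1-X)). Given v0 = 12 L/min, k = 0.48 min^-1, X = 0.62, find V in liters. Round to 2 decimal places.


V = v0 * X / (k * (1 - X))
V = 12 * 0.62 / (0.48 * (1 - 0.62))
V = 7.44 / (0.48 * 0.38)
V = 7.44 / 0.1824
V = 40.79 L


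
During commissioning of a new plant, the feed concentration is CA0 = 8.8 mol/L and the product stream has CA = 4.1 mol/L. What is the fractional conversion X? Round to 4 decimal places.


X = (CA0 - CA) / CA0
X = (8.8 - 4.1) / 8.8
X = 4.7 / 8.8
X = 0.5341


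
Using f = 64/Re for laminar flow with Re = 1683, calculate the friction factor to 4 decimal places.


f = 64 / Re
f = 64 / 1683
f = 0.0380


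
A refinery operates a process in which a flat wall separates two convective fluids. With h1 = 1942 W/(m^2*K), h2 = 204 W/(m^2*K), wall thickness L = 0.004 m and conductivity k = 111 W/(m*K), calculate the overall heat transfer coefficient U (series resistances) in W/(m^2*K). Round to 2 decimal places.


1/U = 1/h1 + L/k + 1/h2
1/U = 1/1942 + 0.004/111 + 1/204
1/U = 0.0005149331 + 3.6036e-05 + 0.0049019608
1/U = 0.0054529299
U = 183.39 W/(m^2*K)


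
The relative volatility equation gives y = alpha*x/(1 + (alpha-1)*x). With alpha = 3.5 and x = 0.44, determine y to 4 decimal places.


y = alpha*x / (1 + (alpha-1)*x)
y = 3.5*0.44 / (1 + (3.5-1)*0.44)
y = 1.54 / (1 + 1.1)
y = 1.54 / 2.1
y = 0.7333


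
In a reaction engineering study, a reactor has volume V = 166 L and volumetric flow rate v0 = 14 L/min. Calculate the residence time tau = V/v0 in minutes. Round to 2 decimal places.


tau = V / v0
tau = 166 / 14
tau = 11.86 min


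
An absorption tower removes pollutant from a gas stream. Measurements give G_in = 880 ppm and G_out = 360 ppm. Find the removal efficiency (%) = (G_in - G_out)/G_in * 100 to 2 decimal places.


Efficiency = (G_in - G_out) / G_in * 100%
Efficiency = (880 - 360) / 880 * 100
Efficiency = 520 / 880 * 100
Efficiency = 59.09%


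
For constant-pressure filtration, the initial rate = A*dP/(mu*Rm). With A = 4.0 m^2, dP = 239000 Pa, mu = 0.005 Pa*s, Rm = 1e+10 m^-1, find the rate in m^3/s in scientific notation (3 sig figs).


rate = A * dP / (mu * Rm)
rate = 4.0 * 239000 / (0.005 * 1e+10)
rate = 956000.0 / 5.000e+07
rate = 1.91e-02 m^3/s


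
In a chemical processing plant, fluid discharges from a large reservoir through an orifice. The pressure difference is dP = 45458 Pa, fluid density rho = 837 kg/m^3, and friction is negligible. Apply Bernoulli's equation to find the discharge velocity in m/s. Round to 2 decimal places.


v = sqrt(2*dP/rho)
v = sqrt(2*45458/837)
v = sqrt(108.621266)
v = 10.42 m/s


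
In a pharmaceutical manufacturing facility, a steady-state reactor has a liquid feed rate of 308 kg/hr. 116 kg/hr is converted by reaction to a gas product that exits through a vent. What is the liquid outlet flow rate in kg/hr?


Steady-state mass balance on the main outlet: F_out = F_in - F_removed
F_out = 308 - 116
F_out = 192 kg/hr


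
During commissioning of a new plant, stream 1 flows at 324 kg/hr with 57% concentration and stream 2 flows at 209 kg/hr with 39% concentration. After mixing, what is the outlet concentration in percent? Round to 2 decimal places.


Mass balance on solute: F1*x1 + F2*x2 = F3*x3
F3 = F1 + F2 = 324 + 209 = 533 kg/hr
x3 = (F1*x1 + F2*x2)/F3
x3 = (324*0.57 + 209*0.39) / 533
x3 = 49.94%


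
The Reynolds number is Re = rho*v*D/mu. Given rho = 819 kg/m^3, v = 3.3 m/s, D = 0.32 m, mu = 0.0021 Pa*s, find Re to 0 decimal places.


Re = rho * v * D / mu
Re = 819 * 3.3 * 0.32 / 0.0021
Re = 864.864 / 0.0021
Re = 411840


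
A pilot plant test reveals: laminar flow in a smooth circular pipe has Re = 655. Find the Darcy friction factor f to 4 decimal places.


f = 64 / Re
f = 64 / 655
f = 0.0977


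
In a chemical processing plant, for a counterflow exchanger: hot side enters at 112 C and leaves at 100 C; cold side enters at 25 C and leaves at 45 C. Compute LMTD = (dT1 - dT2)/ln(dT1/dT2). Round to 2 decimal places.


dT1 = Th_in - Tc_out = 112 - 45 = 67
dT2 = Th_out - Tc_in = 100 - 25 = 75
LMTD = (dT1 - dT2) / ln(dT1/dT2)
LMTD = (67 - 75) / ln(67/75)
LMTD = 70.92 K


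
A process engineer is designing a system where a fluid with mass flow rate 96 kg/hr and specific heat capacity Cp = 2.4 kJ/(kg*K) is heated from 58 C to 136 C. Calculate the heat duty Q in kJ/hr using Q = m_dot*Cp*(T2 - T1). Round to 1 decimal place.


Q = m_dot * Cp * (T2 - T1)
Q = 96 * 2.4 * (136 - 58)
Q = 96 * 2.4 * 78
Q = 17971.2 kJ/hr


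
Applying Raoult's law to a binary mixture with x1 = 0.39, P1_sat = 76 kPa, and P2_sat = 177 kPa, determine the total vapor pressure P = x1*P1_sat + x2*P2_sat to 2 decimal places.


P = x1*P1_sat + x2*P2_sat
x2 = 1 - x1 = 1 - 0.39 = 0.61
P = 0.39*76 + 0.61*177
P = 29.64 + 107.97
P = 137.61 kPa


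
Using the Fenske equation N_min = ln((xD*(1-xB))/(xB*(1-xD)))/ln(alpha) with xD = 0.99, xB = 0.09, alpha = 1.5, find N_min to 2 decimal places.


N_min = ln((xD*(1-xB))/(xB*(1-xD))) / ln(alpha)
Numerator inside ln: 0.9009 / 0.0009 = 1001.0
ln(1001.0) = 6.908755
ln(alpha) = ln(1.5) = 0.405465
N_min = 6.908755 / 0.405465 = 17.04


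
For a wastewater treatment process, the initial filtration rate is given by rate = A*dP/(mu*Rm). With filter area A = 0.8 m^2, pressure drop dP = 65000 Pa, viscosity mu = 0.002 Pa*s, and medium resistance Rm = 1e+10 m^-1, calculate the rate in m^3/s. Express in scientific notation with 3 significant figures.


rate = A * dP / (mu * Rm)
rate = 0.8 * 65000 / (0.002 * 1e+10)
rate = 52000.0 / 2.000e+07
rate = 2.60e-03 m^3/s


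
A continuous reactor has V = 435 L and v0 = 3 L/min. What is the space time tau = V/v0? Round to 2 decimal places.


tau = V / v0
tau = 435 / 3
tau = 145.00 min


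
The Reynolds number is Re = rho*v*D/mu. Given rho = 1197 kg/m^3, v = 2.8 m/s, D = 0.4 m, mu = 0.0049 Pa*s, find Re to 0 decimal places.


Re = rho * v * D / mu
Re = 1197 * 2.8 * 0.4 / 0.0049
Re = 1340.64 / 0.0049
Re = 273600


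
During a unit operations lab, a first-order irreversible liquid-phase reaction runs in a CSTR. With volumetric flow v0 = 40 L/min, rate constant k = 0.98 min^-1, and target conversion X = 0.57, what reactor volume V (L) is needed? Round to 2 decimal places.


V = v0 * X / (k * (1 - X))
V = 40 * 0.57 / (0.98 * (1 - 0.57))
V = 22.8 / (0.98 * 0.43)
V = 22.8 / 0.4214
V = 54.11 L


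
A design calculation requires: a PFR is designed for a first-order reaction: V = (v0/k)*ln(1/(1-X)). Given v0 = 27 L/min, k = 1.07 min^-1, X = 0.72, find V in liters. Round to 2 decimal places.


V = (v0/k) * ln(1/(1-X))
V = (27/1.07) * ln(1/(1-0.72))
V = 25.233645 * ln(3.571429)
V = 25.233645 * 1.272966
V = 32.12 L


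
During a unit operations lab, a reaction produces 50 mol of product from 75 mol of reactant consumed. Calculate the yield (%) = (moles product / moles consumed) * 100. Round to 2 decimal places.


Yield = (moles product / moles consumed) * 100%
Yield = (50 / 75) * 100
Yield = 0.6667 * 100
Yield = 66.67%


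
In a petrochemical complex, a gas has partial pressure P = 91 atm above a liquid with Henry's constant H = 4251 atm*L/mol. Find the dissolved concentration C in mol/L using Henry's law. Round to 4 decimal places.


C = P / H
C = 91 / 4251
C = 0.0214 mol/L


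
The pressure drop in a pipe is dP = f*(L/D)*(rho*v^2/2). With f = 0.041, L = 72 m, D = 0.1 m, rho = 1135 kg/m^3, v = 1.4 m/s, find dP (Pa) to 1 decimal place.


dP = f * (L/D) * (rho*v^2/2)
dP = 0.041 * (72/0.1) * (1135*1.4^2/2)
L/D = 720.0
rho*v^2/2 = 1135*1.96/2 = 1112.3
dP = 0.041 * 720.0 * 1112.3
dP = 32835.1 Pa


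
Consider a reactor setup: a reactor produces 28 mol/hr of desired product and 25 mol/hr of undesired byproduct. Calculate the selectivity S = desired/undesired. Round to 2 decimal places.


S = desired product rate / undesired product rate
S = 28 / 25
S = 1.12


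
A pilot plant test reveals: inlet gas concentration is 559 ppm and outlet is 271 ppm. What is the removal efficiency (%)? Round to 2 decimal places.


Efficiency = (G_in - G_out) / G_in * 100%
Efficiency = (559 - 271) / 559 * 100
Efficiency = 288 / 559 * 100
Efficiency = 51.52%


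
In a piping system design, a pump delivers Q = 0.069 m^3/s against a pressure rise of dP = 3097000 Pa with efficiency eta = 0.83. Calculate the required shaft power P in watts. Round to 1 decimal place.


P = Q * dP / eta
P = 0.069 * 3097000 / 0.83
P = 213693.0 / 0.83
P = 257461.4 W


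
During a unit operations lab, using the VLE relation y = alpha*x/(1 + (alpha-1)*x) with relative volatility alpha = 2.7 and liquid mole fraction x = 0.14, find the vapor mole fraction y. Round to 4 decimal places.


y = alpha*x / (1 + (alpha-1)*x)
y = 2.7*0.14 / (1 + (2.7-1)*0.14)
y = 0.378 / (1 + 0.238)
y = 0.378 / 1.238
y = 0.3053


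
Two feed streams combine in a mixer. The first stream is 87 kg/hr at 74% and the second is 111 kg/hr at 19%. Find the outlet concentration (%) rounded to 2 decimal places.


Mass balance on solute: F1*x1 + F2*x2 = F3*x3
F3 = F1 + F2 = 87 + 111 = 198 kg/hr
x3 = (F1*x1 + F2*x2)/F3
x3 = (87*0.74 + 111*0.19) / 198
x3 = 43.17%


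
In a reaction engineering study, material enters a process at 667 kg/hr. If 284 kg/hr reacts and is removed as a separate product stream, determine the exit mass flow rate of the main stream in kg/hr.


Steady-state mass balance on the main outlet: F_out = F_in - F_removed
F_out = 667 - 284
F_out = 383 kg/hr


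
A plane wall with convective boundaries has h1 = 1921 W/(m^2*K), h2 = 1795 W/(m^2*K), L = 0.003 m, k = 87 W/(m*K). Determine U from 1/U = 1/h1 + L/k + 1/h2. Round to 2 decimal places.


1/U = 1/h1 + L/k + 1/h2
1/U = 1/1921 + 0.003/87 + 1/1795
1/U = 0.0005205622 + 3.44828e-05 + 0.0005571031
1/U = 0.0011121481
U = 899.16 W/(m^2*K)


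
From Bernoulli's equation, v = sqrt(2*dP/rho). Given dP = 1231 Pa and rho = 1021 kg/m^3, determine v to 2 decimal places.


v = sqrt(2*dP/rho)
v = sqrt(2*1231/1021)
v = sqrt(2.411361)
v = 1.55 m/s


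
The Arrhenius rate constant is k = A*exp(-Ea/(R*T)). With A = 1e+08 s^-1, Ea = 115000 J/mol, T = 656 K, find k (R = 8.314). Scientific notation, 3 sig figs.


k = A * exp(-Ea/(R*T))
k = 1e+08 * exp(-115000 / (8.314 * 656))
k = 1e+08 * exp(-21.085504)
k = 6.96e-02


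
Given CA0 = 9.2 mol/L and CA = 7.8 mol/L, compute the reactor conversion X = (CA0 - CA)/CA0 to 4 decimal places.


X = (CA0 - CA) / CA0
X = (9.2 - 7.8) / 9.2
X = 1.4 / 9.2
X = 0.1522


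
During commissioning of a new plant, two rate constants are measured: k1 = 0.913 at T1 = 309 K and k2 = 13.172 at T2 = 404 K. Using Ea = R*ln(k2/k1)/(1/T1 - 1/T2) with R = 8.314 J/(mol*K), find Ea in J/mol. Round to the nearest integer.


Ea = R * ln(k2/k1) / (1/T1 - 1/T2)
ln(k2/k1) = ln(13.172/0.913) = 2.6691128
1/T1 - 1/T2 = 1/309 - 1/404 = 0.00076099843
Ea = 8.314 * 2.6691128 / 0.00076099843
Ea = 29160 J/mol


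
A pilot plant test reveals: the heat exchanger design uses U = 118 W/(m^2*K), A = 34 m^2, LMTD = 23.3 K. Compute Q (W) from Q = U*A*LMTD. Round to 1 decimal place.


Q = U * A * LMTD
Q = 118 * 34 * 23.3
Q = 93479.6 W


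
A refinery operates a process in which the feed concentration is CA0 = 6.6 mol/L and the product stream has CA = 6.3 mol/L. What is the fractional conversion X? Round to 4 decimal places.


X = (CA0 - CA) / CA0
X = (6.6 - 6.3) / 6.6
X = 0.3 / 6.6
X = 0.0455


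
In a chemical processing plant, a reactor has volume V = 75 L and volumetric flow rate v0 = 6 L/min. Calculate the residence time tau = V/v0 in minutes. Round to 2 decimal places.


tau = V / v0
tau = 75 / 6
tau = 12.50 min


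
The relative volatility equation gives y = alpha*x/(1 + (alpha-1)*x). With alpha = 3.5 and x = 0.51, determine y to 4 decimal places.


y = alpha*x / (1 + (alpha-1)*x)
y = 3.5*0.51 / (1 + (3.5-1)*0.51)
y = 1.785 / (1 + 1.275)
y = 1.785 / 2.275
y = 0.7846


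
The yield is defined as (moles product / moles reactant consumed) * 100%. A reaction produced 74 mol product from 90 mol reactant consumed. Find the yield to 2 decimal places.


Yield = (moles product / moles consumed) * 100%
Yield = (74 / 90) * 100
Yield = 0.8222 * 100
Yield = 82.22%


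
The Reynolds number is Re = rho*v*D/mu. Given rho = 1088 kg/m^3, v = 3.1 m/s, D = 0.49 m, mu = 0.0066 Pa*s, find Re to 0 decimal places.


Re = rho * v * D / mu
Re = 1088 * 3.1 * 0.49 / 0.0066
Re = 1652.672 / 0.0066
Re = 250405


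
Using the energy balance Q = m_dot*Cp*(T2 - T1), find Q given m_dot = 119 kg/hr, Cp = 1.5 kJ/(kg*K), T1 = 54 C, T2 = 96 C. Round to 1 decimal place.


Q = m_dot * Cp * (T2 - T1)
Q = 119 * 1.5 * (96 - 54)
Q = 119 * 1.5 * 42
Q = 7497.0 kJ/hr


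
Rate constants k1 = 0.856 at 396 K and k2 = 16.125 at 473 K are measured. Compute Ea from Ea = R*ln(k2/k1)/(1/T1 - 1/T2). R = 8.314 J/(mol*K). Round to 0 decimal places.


Ea = R * ln(k2/k1) / (1/T1 - 1/T2)
ln(k2/k1) = ln(16.125/0.856) = 2.9358558
1/T1 - 1/T2 = 1/396 - 1/473 = 0.00041108762
Ea = 8.314 * 2.9358558 / 0.00041108762
Ea = 59376 J/mol


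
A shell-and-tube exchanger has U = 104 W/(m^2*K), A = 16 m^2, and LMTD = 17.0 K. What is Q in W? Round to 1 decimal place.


Q = U * A * LMTD
Q = 104 * 16 * 17.0
Q = 28288.0 W


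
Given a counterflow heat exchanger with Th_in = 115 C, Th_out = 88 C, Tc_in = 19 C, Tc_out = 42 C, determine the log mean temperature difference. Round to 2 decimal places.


dT1 = Th_in - Tc_out = 115 - 42 = 73
dT2 = Th_out - Tc_in = 88 - 19 = 69
LMTD = (dT1 - dT2) / ln(dT1/dT2)
LMTD = (73 - 69) / ln(73/69)
LMTD = 70.98 K


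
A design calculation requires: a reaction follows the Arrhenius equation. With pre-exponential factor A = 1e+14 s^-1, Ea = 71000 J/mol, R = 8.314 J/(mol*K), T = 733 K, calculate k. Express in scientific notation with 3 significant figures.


k = A * exp(-Ea/(R*T))
k = 1e+14 * exp(-71000 / (8.314 * 733))
k = 1e+14 * exp(-11.650494)
k = 8.71e+08


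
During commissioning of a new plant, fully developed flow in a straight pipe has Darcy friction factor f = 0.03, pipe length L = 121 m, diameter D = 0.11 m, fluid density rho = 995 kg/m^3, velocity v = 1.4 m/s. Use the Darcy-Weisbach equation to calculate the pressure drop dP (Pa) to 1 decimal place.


dP = f * (L/D) * (rho*v^2/2)
dP = 0.03 * (121/0.11) * (995*1.4^2/2)
L/D = 1100.0
rho*v^2/2 = 995*1.96/2 = 975.1
dP = 0.03 * 1100.0 * 975.1
dP = 32178.3 Pa


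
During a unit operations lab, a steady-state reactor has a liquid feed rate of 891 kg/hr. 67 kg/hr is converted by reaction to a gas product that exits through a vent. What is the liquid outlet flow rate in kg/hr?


Steady-state mass balance on the main outlet: F_out = F_in - F_removed
F_out = 891 - 67
F_out = 824 kg/hr


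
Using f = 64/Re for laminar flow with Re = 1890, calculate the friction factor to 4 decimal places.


f = 64 / Re
f = 64 / 1890
f = 0.0339


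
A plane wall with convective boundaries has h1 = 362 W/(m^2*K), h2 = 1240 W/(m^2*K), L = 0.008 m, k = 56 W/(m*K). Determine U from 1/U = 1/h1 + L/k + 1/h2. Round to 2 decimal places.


1/U = 1/h1 + L/k + 1/h2
1/U = 1/362 + 0.008/56 + 1/1240
1/U = 0.0027624309 + 0.0001428571 + 0.0008064516
1/U = 0.0037117396
U = 269.42 W/(m^2*K)


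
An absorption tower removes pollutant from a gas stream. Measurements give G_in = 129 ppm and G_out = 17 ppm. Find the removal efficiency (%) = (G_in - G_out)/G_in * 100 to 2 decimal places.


Efficiency = (G_in - G_out) / G_in * 100%
Efficiency = (129 - 17) / 129 * 100
Efficiency = 112 / 129 * 100
Efficiency = 86.82%


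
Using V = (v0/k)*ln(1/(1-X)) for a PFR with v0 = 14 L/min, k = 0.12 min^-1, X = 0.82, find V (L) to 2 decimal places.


V = (v0/k) * ln(1/(1-X))
V = (14/0.12) * ln(1/(1-0.82))
V = 116.666667 * ln(5.555556)
V = 116.666667 * 1.714799
V = 200.06 L


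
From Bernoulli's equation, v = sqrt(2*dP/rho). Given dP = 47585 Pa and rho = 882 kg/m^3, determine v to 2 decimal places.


v = sqrt(2*dP/rho)
v = sqrt(2*47585/882)
v = sqrt(107.902494)
v = 10.39 m/s


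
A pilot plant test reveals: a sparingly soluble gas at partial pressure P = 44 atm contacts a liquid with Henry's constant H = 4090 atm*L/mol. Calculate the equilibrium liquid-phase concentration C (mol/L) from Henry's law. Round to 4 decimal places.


C = P / H
C = 44 / 4090
C = 0.0108 mol/L


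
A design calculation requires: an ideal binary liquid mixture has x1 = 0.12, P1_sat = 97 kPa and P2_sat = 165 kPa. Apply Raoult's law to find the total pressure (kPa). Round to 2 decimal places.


P = x1*P1_sat + x2*P2_sat
x2 = 1 - x1 = 1 - 0.12 = 0.88
P = 0.12*97 + 0.88*165
P = 11.64 + 145.2
P = 156.84 kPa


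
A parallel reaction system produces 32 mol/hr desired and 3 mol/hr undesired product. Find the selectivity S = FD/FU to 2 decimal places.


S = desired product rate / undesired product rate
S = 32 / 3
S = 10.67


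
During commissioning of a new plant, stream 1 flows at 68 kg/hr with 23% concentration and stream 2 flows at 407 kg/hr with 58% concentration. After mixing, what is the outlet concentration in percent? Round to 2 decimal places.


Mass balance on solute: F1*x1 + F2*x2 = F3*x3
F3 = F1 + F2 = 68 + 407 = 475 kg/hr
x3 = (F1*x1 + F2*x2)/F3
x3 = (68*0.23 + 407*0.58) / 475
x3 = 52.99%


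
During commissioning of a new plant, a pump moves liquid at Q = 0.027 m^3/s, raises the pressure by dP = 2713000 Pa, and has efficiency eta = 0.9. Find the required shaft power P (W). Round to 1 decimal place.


P = Q * dP / eta
P = 0.027 * 2713000 / 0.9
P = 73251.0 / 0.9
P = 81390.0 W


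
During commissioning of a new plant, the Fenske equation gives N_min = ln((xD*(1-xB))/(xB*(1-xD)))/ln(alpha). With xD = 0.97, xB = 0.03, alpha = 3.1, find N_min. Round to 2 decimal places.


N_min = ln((xD*(1-xB))/(xB*(1-xD))) / ln(alpha)
Numerator inside ln: 0.9409 / 0.0009 = 1045.444444
ln(1045.444444) = 6.952197
ln(alpha) = ln(3.1) = 1.131402
N_min = 6.952197 / 1.131402 = 6.14


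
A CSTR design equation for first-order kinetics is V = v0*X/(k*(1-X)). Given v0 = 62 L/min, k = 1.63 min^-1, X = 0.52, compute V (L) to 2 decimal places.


V = v0 * X / (k * (1 - X))
V = 62 * 0.52 / (1.63 * (1 - 0.52))
V = 32.24 / (1.63 * 0.48)
V = 32.24 / 0.7824
V = 41.21 L


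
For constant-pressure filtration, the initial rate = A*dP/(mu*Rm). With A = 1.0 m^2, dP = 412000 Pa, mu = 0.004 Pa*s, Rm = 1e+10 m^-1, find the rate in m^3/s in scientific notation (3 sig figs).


rate = A * dP / (mu * Rm)
rate = 1.0 * 412000 / (0.004 * 1e+10)
rate = 412000.0 / 4.000e+07
rate = 1.03e-02 m^3/s


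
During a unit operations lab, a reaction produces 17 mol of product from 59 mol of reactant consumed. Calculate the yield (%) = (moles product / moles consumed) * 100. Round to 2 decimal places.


Yield = (moles product / moles consumed) * 100%
Yield = (17 / 59) * 100
Yield = 0.2881 * 100
Yield = 28.81%


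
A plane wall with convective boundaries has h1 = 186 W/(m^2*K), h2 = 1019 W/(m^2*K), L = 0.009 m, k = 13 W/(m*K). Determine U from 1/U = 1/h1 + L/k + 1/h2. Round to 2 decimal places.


1/U = 1/h1 + L/k + 1/h2
1/U = 1/186 + 0.009/13 + 1/1019
1/U = 0.0053763441 + 0.0006923077 + 0.0009813543
1/U = 0.0070500061
U = 141.84 W/(m^2*K)


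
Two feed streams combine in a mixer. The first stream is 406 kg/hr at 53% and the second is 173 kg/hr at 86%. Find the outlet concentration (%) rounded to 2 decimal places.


Mass balance on solute: F1*x1 + F2*x2 = F3*x3
F3 = F1 + F2 = 406 + 173 = 579 kg/hr
x3 = (F1*x1 + F2*x2)/F3
x3 = (406*0.53 + 173*0.86) / 579
x3 = 62.86%


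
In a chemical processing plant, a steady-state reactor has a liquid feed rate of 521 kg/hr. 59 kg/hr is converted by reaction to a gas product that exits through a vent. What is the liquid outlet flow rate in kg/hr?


Steady-state mass balance on the main outlet: F_out = F_in - F_removed
F_out = 521 - 59
F_out = 462 kg/hr


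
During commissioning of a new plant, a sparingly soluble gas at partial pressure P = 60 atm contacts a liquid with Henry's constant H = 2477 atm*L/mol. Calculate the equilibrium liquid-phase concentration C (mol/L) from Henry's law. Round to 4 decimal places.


C = P / H
C = 60 / 2477
C = 0.0242 mol/L


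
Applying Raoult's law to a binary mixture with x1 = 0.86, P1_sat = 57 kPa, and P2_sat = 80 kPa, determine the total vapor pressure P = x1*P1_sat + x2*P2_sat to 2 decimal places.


P = x1*P1_sat + x2*P2_sat
x2 = 1 - x1 = 1 - 0.86 = 0.14
P = 0.86*57 + 0.14*80
P = 49.02 + 11.2
P = 60.22 kPa


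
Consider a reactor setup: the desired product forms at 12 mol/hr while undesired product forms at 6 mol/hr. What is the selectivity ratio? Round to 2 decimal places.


S = desired product rate / undesired product rate
S = 12 / 6
S = 2.00


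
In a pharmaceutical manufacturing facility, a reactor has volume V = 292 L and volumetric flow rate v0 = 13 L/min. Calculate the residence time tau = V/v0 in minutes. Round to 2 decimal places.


tau = V / v0
tau = 292 / 13
tau = 22.46 min


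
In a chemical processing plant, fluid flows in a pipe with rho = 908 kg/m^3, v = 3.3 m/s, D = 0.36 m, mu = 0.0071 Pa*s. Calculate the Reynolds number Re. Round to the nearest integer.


Re = rho * v * D / mu
Re = 908 * 3.3 * 0.36 / 0.0071
Re = 1078.704 / 0.0071
Re = 151930


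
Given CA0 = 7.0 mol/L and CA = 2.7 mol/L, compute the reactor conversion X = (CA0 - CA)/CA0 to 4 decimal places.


X = (CA0 - CA) / CA0
X = (7.0 - 2.7) / 7.0
X = 4.3 / 7.0
X = 0.6143


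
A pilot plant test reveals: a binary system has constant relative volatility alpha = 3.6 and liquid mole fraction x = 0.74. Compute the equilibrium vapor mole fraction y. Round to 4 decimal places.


y = alpha*x / (1 + (alpha-1)*x)
y = 3.6*0.74 / (1 + (3.6-1)*0.74)
y = 2.664 / (1 + 1.924)
y = 2.664 / 2.924
y = 0.9111


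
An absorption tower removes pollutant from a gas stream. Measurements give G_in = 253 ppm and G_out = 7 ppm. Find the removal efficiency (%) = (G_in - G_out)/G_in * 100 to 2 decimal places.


Efficiency = (G_in - G_out) / G_in * 100%
Efficiency = (253 - 7) / 253 * 100
Efficiency = 246 / 253 * 100
Efficiency = 97.23%


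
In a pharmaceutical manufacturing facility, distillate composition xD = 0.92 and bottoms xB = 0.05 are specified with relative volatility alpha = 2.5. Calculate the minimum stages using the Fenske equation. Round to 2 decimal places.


N_min = ln((xD*(1-xB))/(xB*(1-xD))) / ln(alpha)
Numerator inside ln: 0.874 / 0.004 = 218.5
ln(218.5) = 5.386786
ln(alpha) = ln(2.5) = 0.916291
N_min = 5.386786 / 0.916291 = 5.88


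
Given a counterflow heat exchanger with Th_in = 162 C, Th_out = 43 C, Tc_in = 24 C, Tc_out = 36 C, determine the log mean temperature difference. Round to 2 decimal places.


dT1 = Th_in - Tc_out = 162 - 36 = 126
dT2 = Th_out - Tc_in = 43 - 24 = 19
LMTD = (dT1 - dT2) / ln(dT1/dT2)
LMTD = (126 - 19) / ln(126/19)
LMTD = 56.56 K


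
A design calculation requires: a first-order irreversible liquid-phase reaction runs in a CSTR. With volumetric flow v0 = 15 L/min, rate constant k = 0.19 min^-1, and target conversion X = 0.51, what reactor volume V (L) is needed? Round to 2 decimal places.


V = v0 * X / (k * (1 - X))
V = 15 * 0.51 / (0.19 * (1 - 0.51))
V = 7.65 / (0.19 * 0.49)
V = 7.65 / 0.0931
V = 82.17 L


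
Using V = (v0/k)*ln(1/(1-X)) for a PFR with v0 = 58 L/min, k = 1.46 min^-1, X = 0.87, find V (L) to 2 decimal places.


V = (v0/k) * ln(1/(1-X))
V = (58/1.46) * ln(1/(1-0.87))
V = 39.726027 * ln(7.692308)
V = 39.726027 * 2.040221
V = 81.05 L


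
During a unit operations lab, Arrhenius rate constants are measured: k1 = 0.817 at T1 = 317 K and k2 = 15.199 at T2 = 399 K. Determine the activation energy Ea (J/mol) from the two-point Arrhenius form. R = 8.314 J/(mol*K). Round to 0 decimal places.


Ea = R * ln(k2/k1) / (1/T1 - 1/T2)
ln(k2/k1) = ln(15.199/0.817) = 2.9233458
1/T1 - 1/T2 = 1/317 - 1/399 = 0.000648308468
Ea = 8.314 * 2.9233458 / 0.000648308468
Ea = 37489 J/mol


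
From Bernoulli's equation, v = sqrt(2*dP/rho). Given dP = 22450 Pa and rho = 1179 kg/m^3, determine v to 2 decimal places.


v = sqrt(2*dP/rho)
v = sqrt(2*22450/1179)
v = sqrt(38.083121)
v = 6.17 m/s


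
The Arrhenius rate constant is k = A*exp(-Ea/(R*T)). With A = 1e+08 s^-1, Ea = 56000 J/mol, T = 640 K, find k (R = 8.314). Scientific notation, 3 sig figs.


k = A * exp(-Ea/(R*T))
k = 1e+08 * exp(-56000 / (8.314 * 640))
k = 1e+08 * exp(-10.524417)
k = 2.69e+03


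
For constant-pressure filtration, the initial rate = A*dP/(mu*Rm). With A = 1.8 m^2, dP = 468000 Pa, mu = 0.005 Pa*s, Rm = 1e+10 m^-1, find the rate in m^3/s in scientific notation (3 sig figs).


rate = A * dP / (mu * Rm)
rate = 1.8 * 468000 / (0.005 * 1e+10)
rate = 842400.0 / 5.000e+07
rate = 1.68e-02 m^3/s


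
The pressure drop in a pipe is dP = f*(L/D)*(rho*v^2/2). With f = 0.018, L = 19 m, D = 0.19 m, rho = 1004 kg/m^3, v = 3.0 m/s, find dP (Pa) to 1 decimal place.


dP = f * (L/D) * (rho*v^2/2)
dP = 0.018 * (19/0.19) * (1004*3.0^2/2)
L/D = 100.0
rho*v^2/2 = 1004*9.0/2 = 4518.0
dP = 0.018 * 100.0 * 4518.0
dP = 8132.4 Pa


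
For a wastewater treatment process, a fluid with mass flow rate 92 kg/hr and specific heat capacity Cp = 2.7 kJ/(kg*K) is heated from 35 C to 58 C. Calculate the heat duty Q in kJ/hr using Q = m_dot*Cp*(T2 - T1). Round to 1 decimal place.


Q = m_dot * Cp * (T2 - T1)
Q = 92 * 2.7 * (58 - 35)
Q = 92 * 2.7 * 23
Q = 5713.2 kJ/hr


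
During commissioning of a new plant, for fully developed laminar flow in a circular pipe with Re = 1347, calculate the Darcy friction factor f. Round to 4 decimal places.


f = 64 / Re
f = 64 / 1347
f = 0.0475


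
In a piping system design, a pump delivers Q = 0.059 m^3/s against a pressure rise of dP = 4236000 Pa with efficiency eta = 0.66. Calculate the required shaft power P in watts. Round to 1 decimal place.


P = Q * dP / eta
P = 0.059 * 4236000 / 0.66
P = 249924.0 / 0.66
P = 378672.7 W


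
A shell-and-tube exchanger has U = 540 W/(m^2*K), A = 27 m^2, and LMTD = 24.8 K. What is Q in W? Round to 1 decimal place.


Q = U * A * LMTD
Q = 540 * 27 * 24.8
Q = 361584.0 W


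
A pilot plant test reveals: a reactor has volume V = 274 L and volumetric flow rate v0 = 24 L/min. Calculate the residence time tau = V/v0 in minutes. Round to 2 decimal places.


tau = V / v0
tau = 274 / 24
tau = 11.42 min


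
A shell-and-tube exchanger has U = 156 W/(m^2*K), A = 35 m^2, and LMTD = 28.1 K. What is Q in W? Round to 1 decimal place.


Q = U * A * LMTD
Q = 156 * 35 * 28.1
Q = 153426.0 W


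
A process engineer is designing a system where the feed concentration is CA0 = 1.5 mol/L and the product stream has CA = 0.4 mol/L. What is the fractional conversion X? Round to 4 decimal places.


X = (CA0 - CA) / CA0
X = (1.5 - 0.4) / 1.5
X = 1.1 / 1.5
X = 0.7333


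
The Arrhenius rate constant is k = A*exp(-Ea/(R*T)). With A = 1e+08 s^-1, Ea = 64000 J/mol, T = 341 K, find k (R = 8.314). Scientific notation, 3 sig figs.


k = A * exp(-Ea/(R*T))
k = 1e+08 * exp(-64000 / (8.314 * 341))
k = 1e+08 * exp(-22.574367)
k = 1.57e-02


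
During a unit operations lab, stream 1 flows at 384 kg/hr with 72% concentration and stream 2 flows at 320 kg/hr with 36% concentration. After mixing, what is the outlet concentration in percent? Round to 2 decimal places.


Mass balance on solute: F1*x1 + F2*x2 = F3*x3
F3 = F1 + F2 = 384 + 320 = 704 kg/hr
x3 = (F1*x1 + F2*x2)/F3
x3 = (384*0.72 + 320*0.36) / 704
x3 = 55.64%


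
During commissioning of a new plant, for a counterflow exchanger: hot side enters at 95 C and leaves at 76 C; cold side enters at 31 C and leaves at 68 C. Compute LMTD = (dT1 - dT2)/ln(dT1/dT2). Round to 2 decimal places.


dT1 = Th_in - Tc_out = 95 - 68 = 27
dT2 = Th_out - Tc_in = 76 - 31 = 45
LMTD = (dT1 - dT2) / ln(dT1/dT2)
LMTD = (27 - 45) / ln(27/45)
LMTD = 35.24 K


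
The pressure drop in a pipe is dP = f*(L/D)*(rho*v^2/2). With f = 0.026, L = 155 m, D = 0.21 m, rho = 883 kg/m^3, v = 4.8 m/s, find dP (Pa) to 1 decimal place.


dP = f * (L/D) * (rho*v^2/2)
dP = 0.026 * (155/0.21) * (883*4.8^2/2)
L/D = 738.0952381
rho*v^2/2 = 883*23.04/2 = 10172.16
dP = 0.026 * 738.0952381 * 10172.16
dP = 195208.6 Pa
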